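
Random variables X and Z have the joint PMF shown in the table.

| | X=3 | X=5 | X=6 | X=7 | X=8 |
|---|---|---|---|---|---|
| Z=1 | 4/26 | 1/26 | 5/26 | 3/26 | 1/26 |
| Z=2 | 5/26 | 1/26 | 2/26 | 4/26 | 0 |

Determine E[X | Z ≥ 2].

P(Z ≥ 2) = 6/13.
Σ X·P over the event = 3·(5/26) + 5·(1/26) + 6·(2/26) + 7·(4/26) = 30/13.
E[X | Z ≥ 2] = (30/13) / (6/13) = 5.

5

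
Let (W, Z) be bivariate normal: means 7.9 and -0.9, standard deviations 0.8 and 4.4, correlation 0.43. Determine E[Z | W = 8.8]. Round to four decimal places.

E[Z | W=x] = μ_Z + ρ(σ_Z/σ_W)(x − μ_W) for jointly normal variables.
E[Z | W=8.8] = -0.9 + (0.43)·(4.4/0.8)·(8.8 − (7.9)) = -0.9 + (2.365)·(0.9) = 1.2285.

1.2285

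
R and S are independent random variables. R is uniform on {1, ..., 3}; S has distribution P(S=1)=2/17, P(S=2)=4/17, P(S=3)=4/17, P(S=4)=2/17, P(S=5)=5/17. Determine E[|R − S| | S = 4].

P(S = 4) = 2/17.
Summing |R−S|·P(x,y) over outcomes with S = 4 gives 4/17.
E[|R − S| | S = 4] = (4/17) / (2/17) = 2.

2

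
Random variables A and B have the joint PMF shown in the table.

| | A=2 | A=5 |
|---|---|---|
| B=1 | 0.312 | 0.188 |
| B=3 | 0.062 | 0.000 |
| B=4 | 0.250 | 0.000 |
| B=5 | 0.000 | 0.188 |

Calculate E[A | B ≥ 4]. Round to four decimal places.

3.2877

P(B ≥ 4) = 0.438.
Σ A·P over the event = 2·(0.250) + 5·(0.188) = 1.440.
E[A | B ≥ 4] = (1.440) / (0.438) = 3.2877.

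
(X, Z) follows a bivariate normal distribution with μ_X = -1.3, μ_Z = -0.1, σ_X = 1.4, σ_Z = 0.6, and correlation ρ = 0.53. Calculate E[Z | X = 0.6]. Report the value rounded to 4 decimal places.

0.3316

The regression of Z on X has slope ρ·σ_Z/σ_X and passes through (μ_X, μ_Z).
E[Z | X=0.6] = -0.1 + (0.53)·(0.6/1.4)·(0.6 − (-1.3)) = -0.1 + (0.22714)·(1.9) = 0.3316.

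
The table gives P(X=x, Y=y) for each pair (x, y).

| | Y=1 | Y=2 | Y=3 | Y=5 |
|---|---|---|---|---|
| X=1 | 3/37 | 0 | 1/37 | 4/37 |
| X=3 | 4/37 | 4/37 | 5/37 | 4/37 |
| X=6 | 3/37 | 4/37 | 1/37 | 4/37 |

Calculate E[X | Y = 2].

9/2

P(Y = 2) = 8/37.
Σ X·P over the event = 3·(4/37) + 6·(4/37) = 36/37.
E[X | Y = 2] = (36/37) / (8/37) = 9/2.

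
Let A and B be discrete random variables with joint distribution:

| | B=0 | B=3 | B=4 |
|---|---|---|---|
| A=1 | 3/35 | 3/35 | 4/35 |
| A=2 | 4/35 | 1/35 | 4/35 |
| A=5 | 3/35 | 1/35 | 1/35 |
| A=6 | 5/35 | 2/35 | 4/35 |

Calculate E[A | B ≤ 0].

P(B ≤ 0) = 3/7.
Σ A·P over the event = 1·(3/35) + 2·(4/35) + 5·(3/35) + 6·(5/35) = 8/5.
E[A | B ≤ 0] = (8/5) / (3/7) = 56/15.

56/15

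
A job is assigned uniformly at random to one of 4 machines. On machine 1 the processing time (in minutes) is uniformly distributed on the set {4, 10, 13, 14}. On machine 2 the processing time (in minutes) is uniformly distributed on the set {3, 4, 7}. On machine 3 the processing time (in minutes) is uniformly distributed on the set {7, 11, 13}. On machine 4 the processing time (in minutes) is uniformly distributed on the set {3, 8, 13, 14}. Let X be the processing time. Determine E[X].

139/16

E[X | machine 1] = (4+10+13+14)/4 = 41/4.
E[X | machine 2] = (3+4+7)/3 = 14/3.
E[X | machine 3] = (7+11+13)/3 = 31/3.
E[X | machine 4] = (3+8+13+14)/4 = 19/2.
By the law of total expectation,
E[X] = (1/4)·(41/4) + (1/4)·(14/3) + (1/4)·(31/3) + (1/4)·(19/2) = 139/16.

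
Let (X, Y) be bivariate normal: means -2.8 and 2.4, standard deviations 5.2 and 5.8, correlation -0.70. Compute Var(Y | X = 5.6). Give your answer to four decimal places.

17.1564

The conditional variance in a bivariate normal is σ_Y²(1 − ρ²), independent of x.
Var(Y | X=5.6) = (5.8)²·(1 − (-0.70)²) = 33.64·0.51 = 17.1564.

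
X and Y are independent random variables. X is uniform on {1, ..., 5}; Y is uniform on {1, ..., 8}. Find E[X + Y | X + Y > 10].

Outcomes with X + Y > 10: (3,8), (4,7), (4,8), (5,6), (5,7), (5,8), each with probability 1/40.
E[X + Y | X + Y > 10] = (11 + 11 + 12 + 11 + 12 + 13) / 6 = 35/3.

35/3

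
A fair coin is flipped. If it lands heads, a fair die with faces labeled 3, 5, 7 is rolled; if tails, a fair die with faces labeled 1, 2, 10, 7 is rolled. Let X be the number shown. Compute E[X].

5

E[X | heads] = (3+5+7)/3 = 5.
E[X | tails] = (1+2+10+7)/4 = 5.
E[X] = (1/2)·(5) + (1/2)·(5) = 5.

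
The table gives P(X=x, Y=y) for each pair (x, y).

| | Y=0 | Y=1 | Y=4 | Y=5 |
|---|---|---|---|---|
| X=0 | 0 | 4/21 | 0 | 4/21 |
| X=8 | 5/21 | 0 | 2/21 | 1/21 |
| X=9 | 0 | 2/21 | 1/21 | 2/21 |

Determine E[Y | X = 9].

16/5

P(X = 9) = 5/21.
Σ Y·P over the event = 1·(2/21) + 4·(1/21) + 5·(2/21) = 16/21.
E[Y | X = 9] = (16/21) / (5/21) = 16/5.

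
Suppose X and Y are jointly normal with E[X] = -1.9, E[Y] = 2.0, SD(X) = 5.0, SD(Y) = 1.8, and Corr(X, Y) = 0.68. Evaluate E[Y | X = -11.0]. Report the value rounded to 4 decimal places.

E[Y | X=x] = μ_Y + ρ(σ_Y/σ_X)(x − μ_X) for jointly normal variables.
E[Y | X=-11.0] = 2.0 + (0.68)·(1.8/5.0)·(-11.0 − (-1.9)) = 2.0 + (0.2448)·(-9.1) = -0.2277.

-0.2277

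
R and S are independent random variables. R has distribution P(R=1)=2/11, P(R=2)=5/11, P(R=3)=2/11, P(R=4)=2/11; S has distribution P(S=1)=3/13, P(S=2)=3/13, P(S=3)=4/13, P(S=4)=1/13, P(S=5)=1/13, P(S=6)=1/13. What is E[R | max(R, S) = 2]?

P(max(R, S) = 2) = 36/143.
Summing R·P(x,y) over outcomes with max(R, S) = 2 gives 6/13.
E[R | max(R, S) = 2] = (6/13) / (36/143) = 11/6.

11/6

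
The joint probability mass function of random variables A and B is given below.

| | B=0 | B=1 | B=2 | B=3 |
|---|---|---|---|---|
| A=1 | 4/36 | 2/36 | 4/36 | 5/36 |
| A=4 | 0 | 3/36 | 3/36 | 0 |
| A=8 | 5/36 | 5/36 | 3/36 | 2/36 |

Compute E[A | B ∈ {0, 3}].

P(B ∈ {0, 3}) = 4/9.
Σ A·P over the event = 1·(4/36) + 1·(5/36) + 8·(5/36) + 8·(2/36) = 65/36.
E[A | B ∈ {0, 3}] = (65/36) / (4/9) = 65/16.

65/16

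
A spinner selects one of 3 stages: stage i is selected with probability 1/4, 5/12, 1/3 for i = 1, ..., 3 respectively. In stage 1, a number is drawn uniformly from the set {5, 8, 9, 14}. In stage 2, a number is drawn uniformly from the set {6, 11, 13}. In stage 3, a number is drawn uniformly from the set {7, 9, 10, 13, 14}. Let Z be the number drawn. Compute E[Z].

199/20

E[Z | stage 1] = (5+8+9+14)/4 = 9.
E[Z | stage 2] = (6+11+13)/3 = 10.
E[Z | stage 3] = (7+9+10+13+14)/5 = 53/5.
E[Z] = (1/4)·(9) + (5/12)·(10) + (1/3)·(53/5) = 199/20.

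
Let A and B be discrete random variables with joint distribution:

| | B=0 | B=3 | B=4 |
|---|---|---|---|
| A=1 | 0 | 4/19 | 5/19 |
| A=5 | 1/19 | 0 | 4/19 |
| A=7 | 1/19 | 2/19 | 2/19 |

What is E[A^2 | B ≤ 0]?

P(B ≤ 0) = 2/19.
Σ A^2·P over the event = 25·(1/19) + 49·(1/19) = 74/19.
E[A^2 | B ≤ 0] = (74/19) / (2/19) = 37.

37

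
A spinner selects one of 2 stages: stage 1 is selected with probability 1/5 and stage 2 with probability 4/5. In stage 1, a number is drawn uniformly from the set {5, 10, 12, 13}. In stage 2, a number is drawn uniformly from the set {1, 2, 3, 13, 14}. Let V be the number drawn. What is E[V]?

E[V | stage 1] = (5+10+12+13)/4 = 10.
E[V | stage 2] = (1+2+3+13+14)/5 = 33/5.
E[V] = (1/5)·(10) + (4/5)·(33/5) = 182/25.

182/25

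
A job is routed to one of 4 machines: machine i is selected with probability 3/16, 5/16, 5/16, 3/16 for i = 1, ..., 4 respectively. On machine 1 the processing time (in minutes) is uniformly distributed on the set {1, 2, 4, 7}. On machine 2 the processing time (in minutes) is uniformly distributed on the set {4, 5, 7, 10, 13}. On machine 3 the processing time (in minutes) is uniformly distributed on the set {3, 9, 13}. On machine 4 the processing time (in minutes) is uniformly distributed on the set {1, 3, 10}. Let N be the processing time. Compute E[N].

631/96

E[N | machine 1] = (1+2+4+7)/4 = 7/2.
E[N | machine 2] = (4+5+7+10+13)/5 = 39/5.
E[N | machine 3] = (3+9+13)/3 = 25/3.
E[N | machine 4] = (1+3+10)/3 = 14/3.
By the law of total expectation,
E[N] = (3/16)·(7/2) + (5/16)·(39/5) + (5/16)·(25/3) + (3/16)·(14/3) = 631/96.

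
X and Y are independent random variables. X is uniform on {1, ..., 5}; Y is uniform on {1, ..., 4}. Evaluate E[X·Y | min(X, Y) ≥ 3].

14

P(min(X, Y) ≥ 3) = 3/10.
Summing XY·P(x,y) over outcomes with min(X, Y) ≥ 3 gives 21/5.
E[X·Y | min(X, Y) ≥ 3] = (21/5) / (3/10) = 14.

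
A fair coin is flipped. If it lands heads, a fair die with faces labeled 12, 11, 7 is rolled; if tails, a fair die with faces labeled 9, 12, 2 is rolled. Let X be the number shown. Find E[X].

E[X | heads] = (12+11+7)/3 = 10.
E[X | tails] = (9+12+2)/3 = 23/3.
By the law of total expectation,
E[X] = (1/2)·(10) + (1/2)·(23/3) = 53/6.

53/6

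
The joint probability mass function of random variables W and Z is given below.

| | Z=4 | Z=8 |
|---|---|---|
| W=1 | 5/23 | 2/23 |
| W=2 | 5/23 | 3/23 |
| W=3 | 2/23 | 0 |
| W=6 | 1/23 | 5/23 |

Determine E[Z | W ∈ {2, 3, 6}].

P(W ∈ {2, 3, 6}) = 16/23.
Σ Z·P over the event = 4·(5/23) + 8·(3/23) + 4·(2/23) + 4·(1/23) + 8·(5/23) = 96/23.
E[Z | W ∈ {2, 3, 6}] = (96/23) / (16/23) = 6.

6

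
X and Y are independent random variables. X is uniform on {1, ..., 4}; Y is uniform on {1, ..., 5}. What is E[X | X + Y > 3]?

P(X + Y > 3) = 17/20.
Summing X·P(x,y) over outcomes with X + Y > 3 gives 23/10.
E[X | X + Y > 3] = (23/10) / (17/20) = 46/17.

46/17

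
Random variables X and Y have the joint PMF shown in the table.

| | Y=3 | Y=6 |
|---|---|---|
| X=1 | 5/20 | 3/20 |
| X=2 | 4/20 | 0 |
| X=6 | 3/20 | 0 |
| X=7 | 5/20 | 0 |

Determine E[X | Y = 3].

P(Y = 3) = 17/20.
Summing X·P(X=x,Y=y) over the conditioning event gives 33/10.
E[X | Y = 3] = (33/10) / (17/20) = 66/17.

66/17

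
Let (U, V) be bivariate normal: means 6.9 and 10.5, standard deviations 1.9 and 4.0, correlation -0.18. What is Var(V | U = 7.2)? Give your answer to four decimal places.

15.4816

The conditional variance in a bivariate normal is σ_V²(1 − ρ²), independent of x.
Var(V | U=7.2) = (4.0)²·(1 − (-0.18)²) = 16·0.9676 = 15.4816.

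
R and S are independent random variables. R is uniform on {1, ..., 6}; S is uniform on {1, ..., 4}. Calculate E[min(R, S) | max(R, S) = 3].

Outcomes with max(R, S) = 3: (1,3), (2,3), (3,1), (3,2), (3,3), each with probability 1/24.
E[min(R, S) | max(R, S) = 3] = (1 + 2 + 1 + 2 + 3) / 5 = 9/5.

9/5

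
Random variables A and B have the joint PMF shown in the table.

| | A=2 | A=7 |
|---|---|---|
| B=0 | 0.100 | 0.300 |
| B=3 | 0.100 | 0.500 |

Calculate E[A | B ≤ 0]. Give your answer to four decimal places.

5.7500

P(B ≤ 0) = 0.400.
Summing A·P(A=x,B=y) over the conditioning event gives 2.300.
E[A | B ≤ 0] = (2.300) / (0.400) = 5.7500.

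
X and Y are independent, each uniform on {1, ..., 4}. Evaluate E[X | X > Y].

10/3

Outcomes with X > Y: (2,1), (3,1), (3,2), (4,1), (4,2), (4,3), each with probability 1/16.
E[X | X > Y] = (2 + 3 + 3 + 4 + 4 + 4) / 6 = 10/3.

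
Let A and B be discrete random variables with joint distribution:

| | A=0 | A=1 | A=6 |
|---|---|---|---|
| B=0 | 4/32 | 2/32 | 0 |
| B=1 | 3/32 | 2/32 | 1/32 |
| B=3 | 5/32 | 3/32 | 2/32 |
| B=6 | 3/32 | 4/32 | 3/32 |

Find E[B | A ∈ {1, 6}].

60/17

P(A ∈ {1, 6}) = 17/32.
Σ B·P over the event = 0·(2/32) + 1·(2/32) + 3·(3/32) + 6·(4/32) + 1·(1/32) + 3·(2/32) + 6·(3/32) = 15/8.
E[B | A ∈ {1, 6}] = (15/8) / (17/32) = 60/17.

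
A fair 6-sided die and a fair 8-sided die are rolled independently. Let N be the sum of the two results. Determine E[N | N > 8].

32/3

P(N > 8) = 7/16.
Σ over the event: 9·1/8 + 10·5/48 + 11·1/12 + 12·1/16 + 13·1/24 + 14·1/48 = 14/3.
E[N | N > 8] = (14/3) / (7/16) = 32/3.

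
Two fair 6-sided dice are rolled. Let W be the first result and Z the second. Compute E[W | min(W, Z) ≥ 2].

P(min(W, Z) ≥ 2) = 25/36.
Summing W·P(x,y) over outcomes with min(W, Z) ≥ 2 gives 25/9.
E[W | min(W, Z) ≥ 2] = (25/9) / (25/36) = 4.

4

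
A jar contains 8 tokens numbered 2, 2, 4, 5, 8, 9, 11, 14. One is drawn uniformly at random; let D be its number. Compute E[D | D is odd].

P(D is odd) = 3/8.
Σ over the event: 5·1/8 + 9·1/8 + 11·1/8 = 25/8.
E[D | D is odd] = (25/8) / (3/8) = 25/3.

25/3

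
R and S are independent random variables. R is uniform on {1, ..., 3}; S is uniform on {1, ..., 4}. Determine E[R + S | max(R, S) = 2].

Outcomes with max(R, S) = 2: (1,2), (2,1), (2,2), each with probability 1/12.
E[R + S | max(R, S) = 2] = (3 + 3 + 4) / 3 = 10/3.

10/3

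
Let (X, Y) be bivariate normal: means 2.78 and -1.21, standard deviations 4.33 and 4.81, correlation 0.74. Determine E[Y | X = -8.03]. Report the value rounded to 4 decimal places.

The regression of Y on X has slope ρ·σ_Y/σ_X and passes through (μ_X, μ_Y).
E[Y | X=-8.03] = -1.21 + (0.74)·(4.81/4.33)·(-8.03 − (2.78)) = -1.21 + (0.822032)·(-10.81) = -10.0962.

-10.0962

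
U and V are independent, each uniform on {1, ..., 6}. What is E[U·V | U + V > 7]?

21

P(U + V > 7) = 5/12.
Summing UV·P(x,y) over outcomes with U + V > 7 gives 35/4.
E[U·V | U + V > 7] = (35/4) / (5/12) = 21.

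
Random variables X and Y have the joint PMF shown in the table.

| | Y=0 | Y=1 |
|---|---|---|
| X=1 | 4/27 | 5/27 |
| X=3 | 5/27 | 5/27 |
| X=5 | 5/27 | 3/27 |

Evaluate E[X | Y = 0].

P(Y = 0) = 14/27.
Σ X·P over the event = 1·(4/27) + 3·(5/27) + 5·(5/27) = 44/27.
E[X | Y = 0] = (44/27) / (14/27) = 22/7.

22/7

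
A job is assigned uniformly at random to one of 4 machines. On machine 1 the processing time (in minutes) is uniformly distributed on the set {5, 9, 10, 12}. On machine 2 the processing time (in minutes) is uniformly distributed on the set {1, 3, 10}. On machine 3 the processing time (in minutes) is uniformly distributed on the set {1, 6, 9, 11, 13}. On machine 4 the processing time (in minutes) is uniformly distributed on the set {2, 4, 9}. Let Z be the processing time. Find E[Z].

20/3

E[Z | machine 1] = (5+9+10+12)/4 = 9.
E[Z | machine 2] = (1+3+10)/3 = 14/3.
E[Z | machine 3] = (1+6+9+11+13)/5 = 8.
E[Z | machine 4] = (2+4+9)/3 = 5.
By the law of total expectation,
E[Z] = (1/4)·(9) + (1/4)·(14/3) + (1/4)·(8) + (1/4)·(5) = 20/3.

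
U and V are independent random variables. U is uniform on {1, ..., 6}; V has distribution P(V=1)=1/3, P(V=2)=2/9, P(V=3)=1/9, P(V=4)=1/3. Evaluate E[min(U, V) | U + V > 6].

P(U + V > 6) = 11/27.
Summing min(U,V)·P(x,y) over outcomes with U + V > 6 gives 65/54.
E[min(U, V) | U + V > 6] = (65/54) / (11/27) = 65/22.

65/22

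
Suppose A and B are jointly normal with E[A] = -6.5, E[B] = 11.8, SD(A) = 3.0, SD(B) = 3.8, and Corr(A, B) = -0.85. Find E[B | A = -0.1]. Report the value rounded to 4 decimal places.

4.9093

For a bivariate normal, E[B | A=x] = μ_B + ρ·(σ_B/σ_A)·(x − μ_A).
E[B | A=-0.1] = 11.8 + (-0.85)·(3.8/3.0)·(-0.1 − (-6.5)) = 11.8 + (-1.07667)·(6.4) = 4.9093.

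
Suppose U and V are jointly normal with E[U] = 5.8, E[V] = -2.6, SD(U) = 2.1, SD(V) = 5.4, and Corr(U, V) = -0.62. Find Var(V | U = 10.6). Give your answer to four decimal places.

Var(V | U=x) = (1 − ρ²)·σ_V².
Var(V | U=10.6) = (5.4)²·(1 − (-0.62)²) = 29.16·0.6156 = 17.9509.

17.9509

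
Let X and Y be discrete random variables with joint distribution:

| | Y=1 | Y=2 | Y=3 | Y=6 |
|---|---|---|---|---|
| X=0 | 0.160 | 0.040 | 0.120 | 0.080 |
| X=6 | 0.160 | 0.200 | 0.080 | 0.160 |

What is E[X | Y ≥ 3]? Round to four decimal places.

P(Y ≥ 3) = 0.440.
Σ X·P over the event = 0·(0.120) + 0·(0.080) + 6·(0.080) + 6·(0.160) = 1.440.
E[X | Y ≥ 3] = (1.440) / (0.440) = 3.2727.

3.2727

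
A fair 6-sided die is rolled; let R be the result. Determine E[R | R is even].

Given R is even, R is equally likely to be any of {2, 4, 6}.
E[R | R is even] = (2 + 4 + 6) / 3 = 4.

4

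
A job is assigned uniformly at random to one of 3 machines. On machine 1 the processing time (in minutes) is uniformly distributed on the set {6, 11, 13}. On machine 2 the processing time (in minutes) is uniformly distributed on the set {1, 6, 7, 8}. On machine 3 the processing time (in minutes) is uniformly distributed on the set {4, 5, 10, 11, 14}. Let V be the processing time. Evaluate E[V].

E[V | machine 1] = (6+11+13)/3 = 10.
E[V | machine 2] = (1+6+7+8)/4 = 11/2.
E[V | machine 3] = (4+5+10+11+14)/5 = 44/5.
By the law of total expectation,
E[V] = (1/3)·(10) + (1/3)·(11/2) + (1/3)·(44/5) = 81/10.

81/10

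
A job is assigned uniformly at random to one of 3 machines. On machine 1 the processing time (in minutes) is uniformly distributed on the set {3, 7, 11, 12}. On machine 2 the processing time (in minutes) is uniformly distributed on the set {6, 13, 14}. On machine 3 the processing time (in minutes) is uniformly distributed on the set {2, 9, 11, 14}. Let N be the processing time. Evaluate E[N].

113/12

E[N | machine 1] = (3+7+11+12)/4 = 33/4.
E[N | machine 2] = (6+13+14)/3 = 11.
E[N | machine 3] = (2+9+11+14)/4 = 9.
By the law of total expectation,
E[N] = (1/3)·(33/4) + (1/3)·(11) + (1/3)·(9) = 113/12.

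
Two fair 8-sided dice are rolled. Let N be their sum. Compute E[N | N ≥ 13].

P(N ≥ 13) = 5/32.
Σ over the event: 13·1/16 + 14·3/64 + 15·1/32 + 16·1/64 = 35/16.
E[N | N ≥ 13] = (35/16) / (5/32) = 14.

14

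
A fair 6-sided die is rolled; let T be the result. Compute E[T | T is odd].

3

Given T is odd, T is equally likely to be any of {1, 3, 5}.
E[T | T is odd] = (1 + 3 + 5) / 3 = 3.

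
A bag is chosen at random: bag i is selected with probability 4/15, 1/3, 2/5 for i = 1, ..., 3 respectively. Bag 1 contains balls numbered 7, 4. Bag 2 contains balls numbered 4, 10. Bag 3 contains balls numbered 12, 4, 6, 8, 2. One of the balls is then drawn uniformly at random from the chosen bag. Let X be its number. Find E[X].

159/25

E[X | bag 1] = (7+4)/2 = 11/2.
E[X | bag 2] = (4+10)/2 = 7.
E[X | bag 3] = (12+4+6+8+2)/5 = 32/5.
E[X] = (4/15)·(11/2) + (1/3)·(7) + (2/5)·(32/5) = 159/25.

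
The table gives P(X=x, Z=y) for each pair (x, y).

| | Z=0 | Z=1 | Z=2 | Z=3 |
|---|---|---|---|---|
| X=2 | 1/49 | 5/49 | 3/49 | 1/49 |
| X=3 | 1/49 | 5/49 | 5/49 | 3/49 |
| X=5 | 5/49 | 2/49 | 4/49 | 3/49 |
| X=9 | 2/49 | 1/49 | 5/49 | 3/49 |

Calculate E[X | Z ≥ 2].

P(Z ≥ 2) = 27/49.
Σ X·P over the event = 2·(3/49) + 2·(1/49) + 3·(5/49) + 3·(3/49) + 5·(4/49) + 5·(3/49) + 9·(5/49) + 9·(3/49) = 139/49.
E[X | Z ≥ 2] = (139/49) / (27/49) = 139/27.

139/27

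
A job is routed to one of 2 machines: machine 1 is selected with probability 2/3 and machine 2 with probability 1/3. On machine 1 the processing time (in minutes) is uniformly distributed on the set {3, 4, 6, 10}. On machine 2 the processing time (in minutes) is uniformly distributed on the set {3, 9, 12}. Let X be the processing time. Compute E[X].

13/2

E[X | machine 1] = (3+4+6+10)/4 = 23/4.
E[X | machine 2] = (3+9+12)/3 = 8.
E[X] = (2/3)·(23/4) + (1/3)·(8) = 13/2.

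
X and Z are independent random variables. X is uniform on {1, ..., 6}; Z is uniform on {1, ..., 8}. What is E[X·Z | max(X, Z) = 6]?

216/11

P(max(X, Z) = 6) = 11/48.
Summing XZ·P(x,y) over outcomes with max(X, Z) = 6 gives 9/2.
E[X·Z | max(X, Z) = 6] = (9/2) / (11/48) = 216/11.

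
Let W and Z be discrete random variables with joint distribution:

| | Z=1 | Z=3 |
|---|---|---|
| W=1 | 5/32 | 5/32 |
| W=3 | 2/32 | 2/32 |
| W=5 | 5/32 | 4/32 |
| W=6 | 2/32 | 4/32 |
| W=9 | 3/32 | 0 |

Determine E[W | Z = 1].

P(Z = 1) = 17/32.
Σ W·P over the event = 1·(5/32) + 3·(2/32) + 5·(5/32) + 6·(2/32) + 9·(3/32) = 75/32.
E[W | Z = 1] = (75/32) / (17/32) = 75/17.

75/17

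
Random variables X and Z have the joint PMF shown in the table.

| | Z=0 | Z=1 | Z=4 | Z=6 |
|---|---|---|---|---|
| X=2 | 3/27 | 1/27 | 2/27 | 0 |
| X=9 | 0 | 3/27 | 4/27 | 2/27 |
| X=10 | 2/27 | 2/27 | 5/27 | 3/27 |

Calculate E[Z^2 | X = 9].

139/9

P(X = 9) = 1/3.
Σ Z^2·P over the event = 1·(3/27) + 16·(4/27) + 36·(2/27) = 139/27.
E[Z^2 | X = 9] = (139/27) / (1/3) = 139/9.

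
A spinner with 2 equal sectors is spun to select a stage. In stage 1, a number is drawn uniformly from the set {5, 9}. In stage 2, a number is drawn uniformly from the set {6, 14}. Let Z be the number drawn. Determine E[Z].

17/2

E[Z | stage 1] = (5+9)/2 = 7.
E[Z | stage 2] = (6+14)/2 = 10.
E[Z] = (1/2)·(7) + (1/2)·(10) = 17/2.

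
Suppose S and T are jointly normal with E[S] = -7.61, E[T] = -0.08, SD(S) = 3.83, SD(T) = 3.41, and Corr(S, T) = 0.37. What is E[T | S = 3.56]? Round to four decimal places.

The regression of T on S has slope ρ·σ_T/σ_S and passes through (μ_S, μ_T).
E[T | S=3.56] = -0.08 + (0.37)·(3.41/3.83)·(3.56 − (-7.61)) = -0.08 + (0.32943)·(11.17) = 3.5997.

3.5997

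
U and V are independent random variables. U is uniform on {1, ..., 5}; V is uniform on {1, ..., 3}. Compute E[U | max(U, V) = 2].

5/3

Outcomes with max(U, V) = 2: (1,2), (2,1), (2,2), each with probability 1/15.
E[U | max(U, V) = 2] = (1 + 2 + 2) / 3 = 5/3.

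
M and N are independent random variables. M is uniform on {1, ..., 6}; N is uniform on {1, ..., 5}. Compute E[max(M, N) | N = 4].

9/2

Outcomes with N = 4: (1,4), (2,4), (3,4), (4,4), (5,4), (6,4), each with probability 1/30.
E[max(M, N) | N = 4] = (4 + 4 + 4 + 4 + 5 + 6) / 6 = 9/2.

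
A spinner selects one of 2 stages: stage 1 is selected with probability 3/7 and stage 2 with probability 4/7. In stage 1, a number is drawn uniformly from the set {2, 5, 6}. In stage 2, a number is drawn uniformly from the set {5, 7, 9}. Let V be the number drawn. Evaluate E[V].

41/7

E[V | stage 1] = (2+5+6)/3 = 13/3.
E[V | stage 2] = (5+7+9)/3 = 7.
E[V] = (3/7)·(13/3) + (4/7)·(7) = 41/7.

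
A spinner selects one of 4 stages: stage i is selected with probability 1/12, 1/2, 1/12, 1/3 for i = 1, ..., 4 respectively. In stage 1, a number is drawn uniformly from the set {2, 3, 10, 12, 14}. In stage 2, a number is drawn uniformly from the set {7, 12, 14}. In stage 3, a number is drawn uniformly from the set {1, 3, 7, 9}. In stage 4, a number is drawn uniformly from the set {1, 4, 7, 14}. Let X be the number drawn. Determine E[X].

E[X | stage 1] = (2+3+10+12+14)/5 = 41/5.
E[X | stage 2] = (7+12+14)/3 = 11.
E[X | stage 3] = (1+3+7+9)/4 = 5.
E[X | stage 4] = (1+4+7+14)/4 = 13/2.
E[X] = (1/12)·(41/5) + (1/2)·(11) + (1/12)·(5) + (1/3)·(13/2) = 263/30.

263/30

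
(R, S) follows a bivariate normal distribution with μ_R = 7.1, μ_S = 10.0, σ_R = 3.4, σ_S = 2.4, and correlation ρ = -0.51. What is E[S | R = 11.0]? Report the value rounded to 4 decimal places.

8.5960

The regression of S on R has slope ρ·σ_S/σ_R and passes through (μ_R, μ_S).
E[S | R=11.0] = 10.0 + (-0.51)·(2.4/3.4)·(11.0 − (7.1)) = 10.0 + (-0.36)·(3.9) = 8.5960.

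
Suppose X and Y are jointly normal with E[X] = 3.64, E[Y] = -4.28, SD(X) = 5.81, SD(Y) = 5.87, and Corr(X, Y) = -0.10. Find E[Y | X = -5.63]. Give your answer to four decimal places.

E[Y | X=x] = μ_Y + ρ(σ_Y/σ_X)(x − μ_X) for jointly normal variables.
E[Y | X=-5.63] = -4.28 + (-0.10)·(5.87/5.81)·(-5.63 − (3.64)) = -4.28 + (-0.101033)·(-9.27) = -3.3434.

-3.3434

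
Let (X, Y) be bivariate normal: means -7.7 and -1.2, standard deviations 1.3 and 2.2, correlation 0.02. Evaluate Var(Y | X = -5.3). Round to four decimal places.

Var(Y | X=x) = (1 − ρ²)·σ_Y².
Var(Y | X=-5.3) = (2.2)²·(1 − (0.02)²) = 4.84·0.9996 = 4.8381.

4.8381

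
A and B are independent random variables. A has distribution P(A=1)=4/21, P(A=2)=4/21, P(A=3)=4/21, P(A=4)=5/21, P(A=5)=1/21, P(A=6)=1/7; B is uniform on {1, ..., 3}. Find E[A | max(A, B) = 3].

12/5

P(max(A, B) = 3) = 20/63.
Summing A·P(x,y) over outcomes with max(A, B) = 3 gives 16/21.
E[A | max(A, B) = 3] = (16/21) / (20/63) = 12/5.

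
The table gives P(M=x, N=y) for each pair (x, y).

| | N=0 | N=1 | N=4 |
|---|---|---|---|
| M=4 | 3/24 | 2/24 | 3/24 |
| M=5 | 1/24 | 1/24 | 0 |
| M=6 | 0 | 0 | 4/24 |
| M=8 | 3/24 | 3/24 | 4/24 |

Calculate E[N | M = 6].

4

P(M = 6) = 1/6.
Σ N·P over the event = 4·(4/24) = 2/3.
E[N | M = 6] = (2/3) / (1/6) = 4.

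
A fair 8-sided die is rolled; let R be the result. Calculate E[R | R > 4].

13/2

Given R > 4, R is equally likely to be any of {5, 6, 7, 8}.
E[R | R > 4] = (5 + 6 + 7 + 8) / 4 = 13/2.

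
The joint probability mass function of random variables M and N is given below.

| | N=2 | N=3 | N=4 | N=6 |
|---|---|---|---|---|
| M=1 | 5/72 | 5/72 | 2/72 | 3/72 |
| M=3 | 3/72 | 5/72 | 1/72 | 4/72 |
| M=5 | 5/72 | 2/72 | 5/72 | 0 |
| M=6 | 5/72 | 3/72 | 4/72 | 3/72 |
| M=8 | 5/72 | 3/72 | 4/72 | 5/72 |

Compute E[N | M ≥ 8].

P(M ≥ 8) = 17/72.
Σ N·P over the event = 2·(5/72) + 3·(3/72) + 4·(4/72) + 6·(5/72) = 65/72.
E[N | M ≥ 8] = (65/72) / (17/72) = 65/17.

65/17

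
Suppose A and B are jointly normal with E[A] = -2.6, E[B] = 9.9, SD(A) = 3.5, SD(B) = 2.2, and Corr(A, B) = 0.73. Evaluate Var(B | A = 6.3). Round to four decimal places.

The conditional variance in a bivariate normal is σ_B²(1 − ρ²), independent of x.
Var(B | A=6.3) = (2.2)²·(1 − (0.73)²) = 4.84·0.4671 = 2.2608.

2.2608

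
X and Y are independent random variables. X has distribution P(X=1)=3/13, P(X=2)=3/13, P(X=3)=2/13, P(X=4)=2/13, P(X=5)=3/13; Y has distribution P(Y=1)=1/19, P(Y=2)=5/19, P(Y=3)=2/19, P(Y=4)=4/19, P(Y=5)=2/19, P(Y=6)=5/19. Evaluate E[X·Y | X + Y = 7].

P(X + Y = 7) = 48/247.
Summing XY·P(x,y) over outcomes with X + Y = 7 gives 444/247.
E[X·Y | X + Y = 7] = (444/247) / (48/247) = 37/4.

37/4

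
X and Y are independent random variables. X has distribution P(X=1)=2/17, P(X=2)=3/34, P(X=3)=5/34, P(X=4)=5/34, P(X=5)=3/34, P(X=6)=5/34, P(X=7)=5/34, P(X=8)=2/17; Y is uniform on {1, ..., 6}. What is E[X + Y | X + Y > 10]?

12

P(X + Y > 10) = 11/51.
Summing (X+Y)·P(x,y) over outcomes with X + Y > 10 gives 44/17.
E[X + Y | X + Y > 10] = (44/17) / (11/51) = 12.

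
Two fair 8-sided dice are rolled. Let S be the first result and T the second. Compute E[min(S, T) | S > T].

3

P(S > T) = 7/16.
Summing min(S,T)·P(x,y) over outcomes with S > T gives 21/16.
E[min(S, T) | S > T] = (21/16) / (7/16) = 3.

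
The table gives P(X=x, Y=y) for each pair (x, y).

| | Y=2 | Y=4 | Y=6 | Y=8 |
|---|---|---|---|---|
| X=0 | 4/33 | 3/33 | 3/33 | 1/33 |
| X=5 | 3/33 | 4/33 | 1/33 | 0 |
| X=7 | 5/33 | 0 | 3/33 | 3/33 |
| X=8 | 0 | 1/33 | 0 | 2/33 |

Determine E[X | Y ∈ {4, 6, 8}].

P(Y ∈ {4, 6, 8}) = 7/11.
Summing X·P(X=x,Y=y) over the conditioning event gives 91/33.
E[X | Y ∈ {4, 6, 8}] = (91/33) / (7/11) = 13/3.

13/3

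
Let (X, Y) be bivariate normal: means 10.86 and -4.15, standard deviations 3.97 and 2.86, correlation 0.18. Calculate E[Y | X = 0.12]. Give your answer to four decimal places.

For a bivariate normal, E[Y | X=x] = μ_Y + ρ·(σ_Y/σ_X)·(x − μ_X).
E[Y | X=0.12] = -4.15 + (0.18)·(2.86/3.97)·(0.12 − (10.86)) = -4.15 + (0.12967)·(-10.74) = -5.5427.

-5.5427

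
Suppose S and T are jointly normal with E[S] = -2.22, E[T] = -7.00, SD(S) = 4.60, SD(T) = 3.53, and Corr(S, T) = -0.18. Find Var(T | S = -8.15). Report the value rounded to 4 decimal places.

12.0572

For a bivariate normal, Var(T | S=x) = σ_T²(1 − ρ²).
Var(T | S=-8.15) = (3.53)²·(1 − (-0.18)²) = 12.4609·0.9676 = 12.0572.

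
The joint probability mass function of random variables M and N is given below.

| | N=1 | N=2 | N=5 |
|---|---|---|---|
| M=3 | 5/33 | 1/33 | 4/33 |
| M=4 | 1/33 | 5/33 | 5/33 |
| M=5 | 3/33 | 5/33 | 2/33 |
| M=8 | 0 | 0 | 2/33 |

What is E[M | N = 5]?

P(N = 5) = 13/33.
Σ M·P over the event = 3·(4/33) + 4·(5/33) + 5·(2/33) + 8·(2/33) = 58/33.
E[M | N = 5] = (58/33) / (13/33) = 58/13.

58/13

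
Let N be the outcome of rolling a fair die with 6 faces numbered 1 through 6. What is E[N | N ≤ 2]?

Given N ≤ 2, N is equally likely to be any of {1, 2}.
E[N | N ≤ 2] = (1 + 2) / 2 = 3/2.

3/2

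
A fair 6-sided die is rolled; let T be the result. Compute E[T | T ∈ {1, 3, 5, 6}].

P(T ∈ {1, 3, 5, 6}) = 2/3.
Σ over the event: 1·1/6 + 3·1/6 + 5·1/6 + 6·1/6 = 5/2.
E[T | T ∈ {1, 3, 5, 6}] = (5/2) / (2/3) = 15/4.

15/4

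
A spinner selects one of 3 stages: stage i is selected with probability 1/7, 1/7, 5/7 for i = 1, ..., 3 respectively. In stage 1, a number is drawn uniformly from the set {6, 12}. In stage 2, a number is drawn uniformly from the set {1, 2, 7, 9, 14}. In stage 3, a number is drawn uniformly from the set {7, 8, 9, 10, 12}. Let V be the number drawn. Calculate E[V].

E[V | stage 1] = (6+12)/2 = 9.
E[V | stage 2] = (1+2+7+9+14)/5 = 33/5.
E[V | stage 3] = (7+8+9+10+12)/5 = 46/5.
By the law of total expectation,
E[V] = (1/7)·(9) + (1/7)·(33/5) + (5/7)·(46/5) = 44/5.

44/5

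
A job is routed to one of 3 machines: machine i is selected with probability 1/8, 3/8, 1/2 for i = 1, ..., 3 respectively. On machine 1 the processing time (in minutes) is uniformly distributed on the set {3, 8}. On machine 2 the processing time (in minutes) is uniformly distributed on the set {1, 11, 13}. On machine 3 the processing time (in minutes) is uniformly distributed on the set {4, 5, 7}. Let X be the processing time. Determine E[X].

311/48

E[X | machine 1] = (3+8)/2 = 11/2.
E[X | machine 2] = (1+11+13)/3 = 25/3.
E[X | machine 3] = (4+5+7)/3 = 16/3.
E[X] = (1/8)·(11/2) + (3/8)·(25/3) + (1/2)·(16/3) = 311/48.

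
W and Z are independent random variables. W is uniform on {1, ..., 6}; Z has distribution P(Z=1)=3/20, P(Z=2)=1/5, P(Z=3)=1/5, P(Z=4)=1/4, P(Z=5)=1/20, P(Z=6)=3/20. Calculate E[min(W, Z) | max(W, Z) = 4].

73/31

P(max(W, Z) = 4) = 31/120.
Summing min(W,Z)·P(x,y) over outcomes with max(W, Z) = 4 gives 73/120.
E[min(W, Z) | max(W, Z) = 4] = (73/120) / (31/120) = 73/31.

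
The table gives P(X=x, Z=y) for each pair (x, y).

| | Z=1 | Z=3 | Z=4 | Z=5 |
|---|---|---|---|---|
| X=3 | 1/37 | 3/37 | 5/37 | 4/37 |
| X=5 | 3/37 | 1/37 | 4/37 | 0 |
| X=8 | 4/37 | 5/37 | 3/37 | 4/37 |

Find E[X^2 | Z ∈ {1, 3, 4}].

P(Z ∈ {1, 3, 4}) = 29/37.
Summing X^2·P(X=x,Z=y) over the conditioning event gives 1049/37.
E[X^2 | Z ∈ {1, 3, 4}] = (1049/37) / (29/37) = 1049/29.

1049/29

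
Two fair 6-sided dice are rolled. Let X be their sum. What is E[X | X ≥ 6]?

P(X ≥ 6) = 13/18.
Σ over the event: 6·5/36 + 7·1/6 + 8·5/36 + 9·1/9 + 10·1/12 + 11·1/18 + 12·1/36 = 53/9.
E[X | X ≥ 6] = (53/9) / (13/18) = 106/13.

106/13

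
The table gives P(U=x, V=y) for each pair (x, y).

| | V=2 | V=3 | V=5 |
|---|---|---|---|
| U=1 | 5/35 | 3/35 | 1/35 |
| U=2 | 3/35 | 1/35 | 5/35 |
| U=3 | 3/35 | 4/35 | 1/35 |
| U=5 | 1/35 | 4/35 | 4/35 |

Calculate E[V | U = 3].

23/8

P(U = 3) = 8/35.
Σ V·P over the event = 2·(3/35) + 3·(4/35) + 5·(1/35) = 23/35.
E[V | U = 3] = (23/35) / (8/35) = 23/8.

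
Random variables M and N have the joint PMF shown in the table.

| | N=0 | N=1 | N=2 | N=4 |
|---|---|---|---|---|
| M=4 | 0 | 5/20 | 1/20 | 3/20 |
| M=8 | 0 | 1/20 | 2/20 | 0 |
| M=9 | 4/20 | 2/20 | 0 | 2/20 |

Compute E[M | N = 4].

P(N = 4) = 1/4.
Summing M·P(M=x,N=y) over the conditioning event gives 3/2.
E[M | N = 4] = (3/2) / (1/4) = 6.

6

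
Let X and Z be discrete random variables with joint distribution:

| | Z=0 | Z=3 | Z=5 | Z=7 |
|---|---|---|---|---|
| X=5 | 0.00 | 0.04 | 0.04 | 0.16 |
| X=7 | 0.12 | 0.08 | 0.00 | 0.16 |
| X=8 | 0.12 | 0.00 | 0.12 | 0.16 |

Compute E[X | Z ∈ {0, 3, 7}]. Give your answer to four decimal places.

6.8571

P(Z ∈ {0, 3, 7}) = 0.84.
Σ X·P over the event = 5·(0.04) + 5·(0.16) + 7·(0.12) + 7·(0.08) + 7·(0.16) + 8·(0.12) + 8·(0.16) = 5.76.
E[X | Z ∈ {0, 3, 7}] = (5.76) / (0.84) = 6.8571.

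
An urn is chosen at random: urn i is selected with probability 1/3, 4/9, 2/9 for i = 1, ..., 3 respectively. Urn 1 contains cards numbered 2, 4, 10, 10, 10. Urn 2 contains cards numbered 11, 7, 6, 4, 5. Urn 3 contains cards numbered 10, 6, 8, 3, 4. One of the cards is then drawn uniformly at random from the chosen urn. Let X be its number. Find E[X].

E[X | urn 1] = (2+4+10+10+10)/5 = 36/5.
E[X | urn 2] = (11+7+6+4+5)/5 = 33/5.
E[X | urn 3] = (10+6+8+3+4)/5 = 31/5.
By the law of total expectation,
E[X] = (1/3)·(36/5) + (4/9)·(33/5) + (2/9)·(31/5) = 302/45.

302/45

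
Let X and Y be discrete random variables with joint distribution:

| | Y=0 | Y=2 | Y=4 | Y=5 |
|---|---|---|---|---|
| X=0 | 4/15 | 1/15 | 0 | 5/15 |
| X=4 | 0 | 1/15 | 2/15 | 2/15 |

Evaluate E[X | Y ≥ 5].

8/7

P(Y ≥ 5) = 7/15.
Summing X·P(X=x,Y=y) over the conditioning event gives 8/15.
E[X | Y ≥ 5] = (8/15) / (7/15) = 8/7.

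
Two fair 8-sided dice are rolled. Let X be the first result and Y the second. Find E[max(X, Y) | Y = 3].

39/8

P(Y = 3) = 1/8.
Summing max(X,Y)·P(x,y) over outcomes with Y = 3 gives 39/64.
E[max(X, Y) | Y = 3] = (39/64) / (1/8) = 39/8.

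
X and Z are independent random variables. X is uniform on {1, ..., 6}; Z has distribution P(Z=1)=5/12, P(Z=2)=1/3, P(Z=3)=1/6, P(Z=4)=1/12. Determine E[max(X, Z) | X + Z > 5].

174/35

P(X + Z > 5) = 35/72.
Summing max(X,Z)·P(x,y) over outcomes with X + Z > 5 gives 29/12.
E[max(X, Z) | X + Z > 5] = (29/12) / (35/72) = 174/35.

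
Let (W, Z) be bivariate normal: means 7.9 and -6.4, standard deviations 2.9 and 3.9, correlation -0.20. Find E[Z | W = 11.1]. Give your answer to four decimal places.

For a bivariate normal, E[Z | W=x] = μ_Z + ρ·(σ_Z/σ_W)·(x − μ_W).
E[Z | W=11.1] = -6.4 + (-0.20)·(3.9/2.9)·(11.1 − (7.9)) = -6.4 + (-0.26897)·(3.2) = -7.2607.

-7.2607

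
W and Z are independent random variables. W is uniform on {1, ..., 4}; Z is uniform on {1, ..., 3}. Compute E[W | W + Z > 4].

Outcomes with W + Z > 4: (2,3), (3,2), (3,3), (4,1), (4,2), (4,3), each with probability 1/12.
E[W | W + Z > 4] = (2 + 3 + 3 + 4 + 4 + 4) / 6 = 10/3.

10/3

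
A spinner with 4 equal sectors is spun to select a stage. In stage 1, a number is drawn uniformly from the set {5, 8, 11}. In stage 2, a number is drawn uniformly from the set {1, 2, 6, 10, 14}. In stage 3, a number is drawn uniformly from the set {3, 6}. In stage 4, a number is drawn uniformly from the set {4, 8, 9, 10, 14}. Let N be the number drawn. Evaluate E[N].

281/40

E[N | stage 1] = (5+8+11)/3 = 8.
E[N | stage 2] = (1+2+6+10+14)/5 = 33/5.
E[N | stage 3] = (3+6)/2 = 9/2.
E[N | stage 4] = (4+8+9+10+14)/5 = 9.
By the law of total expectation,
E[N] = (1/4)·(8) + (1/4)·(33/5) + (1/4)·(9/2) + (1/4)·(9) = 281/40.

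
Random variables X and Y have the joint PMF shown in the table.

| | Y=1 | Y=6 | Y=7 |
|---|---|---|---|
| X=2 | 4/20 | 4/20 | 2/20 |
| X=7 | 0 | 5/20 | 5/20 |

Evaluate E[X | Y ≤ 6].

51/13

P(Y ≤ 6) = 13/20.
Σ X·P over the event = 2·(4/20) + 2·(4/20) + 7·(5/20) = 51/20.
E[X | Y ≤ 6] = (51/20) / (13/20) = 51/13.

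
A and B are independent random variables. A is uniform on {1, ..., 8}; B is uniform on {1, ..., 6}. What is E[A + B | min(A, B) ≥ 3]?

P(min(A, B) ≥ 3) = 1/2.
Summing (A+B)·P(x,y) over outcomes with min(A, B) ≥ 3 gives 5.
E[A + B | min(A, B) ≥ 3] = (5) / (1/2) = 10.

10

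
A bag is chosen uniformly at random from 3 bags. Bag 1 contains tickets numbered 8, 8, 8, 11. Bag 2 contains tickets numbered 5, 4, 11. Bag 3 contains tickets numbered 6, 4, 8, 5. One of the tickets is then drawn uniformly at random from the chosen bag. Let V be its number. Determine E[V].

127/18

E[V | bag 1] = (8+8+8+11)/4 = 35/4.
E[V | bag 2] = (5+4+11)/3 = 20/3.
E[V | bag 3] = (6+4+8+5)/4 = 23/4.
By the law of total expectation,
E[V] = (1/3)·(35/4) + (1/3)·(20/3) + (1/3)·(23/4) = 127/18.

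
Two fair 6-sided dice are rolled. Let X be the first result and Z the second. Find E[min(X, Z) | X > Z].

7/3

P(X > Z) = 5/12.
Summing min(X,Z)·P(x,y) over outcomes with X > Z gives 35/36.
E[min(X, Z) | X > Z] = (35/36) / (5/12) = 7/3.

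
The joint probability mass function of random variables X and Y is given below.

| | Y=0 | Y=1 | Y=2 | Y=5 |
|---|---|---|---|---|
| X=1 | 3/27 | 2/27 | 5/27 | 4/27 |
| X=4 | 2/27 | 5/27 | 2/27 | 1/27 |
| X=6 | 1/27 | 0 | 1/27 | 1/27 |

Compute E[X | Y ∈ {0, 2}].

P(Y ∈ {0, 2}) = 14/27.
Summing X·P(X=x,Y=y) over the conditioning event gives 4/3.
E[X | Y ∈ {0, 2}] = (4/3) / (14/27) = 18/7.

18/7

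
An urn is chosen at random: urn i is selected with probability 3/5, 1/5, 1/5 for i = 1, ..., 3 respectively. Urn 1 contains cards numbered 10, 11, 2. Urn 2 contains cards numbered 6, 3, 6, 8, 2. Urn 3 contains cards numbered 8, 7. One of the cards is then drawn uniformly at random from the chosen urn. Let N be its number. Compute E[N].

E[N | urn 1] = (10+11+2)/3 = 23/3.
E[N | urn 2] = (6+3+6+8+2)/5 = 5.
E[N | urn 3] = (8+7)/2 = 15/2.
By the law of total expectation,
E[N] = (3/5)·(23/3) + (1/5)·(5) + (1/5)·(15/2) = 71/10.

71/10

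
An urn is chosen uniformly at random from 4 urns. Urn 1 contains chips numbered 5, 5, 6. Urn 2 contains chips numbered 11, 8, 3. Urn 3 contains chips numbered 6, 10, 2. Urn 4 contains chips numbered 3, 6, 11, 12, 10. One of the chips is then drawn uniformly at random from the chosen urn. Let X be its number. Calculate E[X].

203/30

E[X | urn 1] = (5+5+6)/3 = 16/3.
E[X | urn 2] = (11+8+3)/3 = 22/3.
E[X | urn 3] = (6+10+2)/3 = 6.
E[X | urn 4] = (3+6+11+12+10)/5 = 42/5.
E[X] = (1/4)·(16/3) + (1/4)·(22/3) + (1/4)·(6) + (1/4)·(42/5) = 203/30.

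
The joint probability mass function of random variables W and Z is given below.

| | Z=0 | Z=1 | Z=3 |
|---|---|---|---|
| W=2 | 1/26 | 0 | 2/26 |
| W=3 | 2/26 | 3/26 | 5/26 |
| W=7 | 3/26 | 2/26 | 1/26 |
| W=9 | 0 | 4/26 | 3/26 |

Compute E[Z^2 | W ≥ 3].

90/23

P(W ≥ 3) = 23/26.
Summing Z^2·P(W=x,Z=y) over the conditioning event gives 45/13.
E[Z^2 | W ≥ 3] = (45/13) / (23/26) = 90/23.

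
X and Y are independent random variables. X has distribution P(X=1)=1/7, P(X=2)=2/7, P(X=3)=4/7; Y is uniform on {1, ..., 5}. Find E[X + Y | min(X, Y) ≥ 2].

37/6

P(min(X, Y) ≥ 2) = 24/35.
Summing (X+Y)·P(x,y) over outcomes with min(X, Y) ≥ 2 gives 148/35.
E[X + Y | min(X, Y) ≥ 2] = (148/35) / (24/35) = 37/6.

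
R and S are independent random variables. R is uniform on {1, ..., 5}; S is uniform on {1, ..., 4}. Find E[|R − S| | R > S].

2

Outcomes with R > S: (2,1), (3,1), (3,2), (4,1), (4,2), (4,3), (5,1), (5,2), (5,3), (5,4), each with probability 1/20.
E[|R − S| | R > S] = (1 + 2 + 1 + 3 + 2 + 1 + 4 + 3 + 2 + 1) / 10 = 2.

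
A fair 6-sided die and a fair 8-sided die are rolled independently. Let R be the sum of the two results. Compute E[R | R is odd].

P(R is odd) = 1/2.
Σ over the event: 3·1/24 + 5·1/12 + 7·1/8 + 9·1/8 + 11·1/12 + 13·1/24 = 4.
E[R | R is odd] = (4) / (1/2) = 8.

8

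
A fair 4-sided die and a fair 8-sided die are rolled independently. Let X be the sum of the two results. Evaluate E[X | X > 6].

P(X > 6) = 9/16.
Σ over the event: 7·1/8 + 8·1/8 + 9·1/8 + 10·3/32 + 11·1/16 + 12·1/32 = 5.
E[X | X > 6] = (5) / (9/16) = 80/9.

80/9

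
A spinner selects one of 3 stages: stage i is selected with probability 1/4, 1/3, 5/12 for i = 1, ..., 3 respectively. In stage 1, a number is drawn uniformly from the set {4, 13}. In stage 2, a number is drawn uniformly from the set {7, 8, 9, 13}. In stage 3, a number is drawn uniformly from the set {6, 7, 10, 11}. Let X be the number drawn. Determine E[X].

35/4

E[X | stage 1] = (4+13)/2 = 17/2.
E[X | stage 2] = (7+8+9+13)/4 = 37/4.
E[X | stage 3] = (6+7+10+11)/4 = 17/2.
E[X] = (1/4)·(17/2) + (1/3)·(37/4) + (5/12)·(17/2) = 35/4.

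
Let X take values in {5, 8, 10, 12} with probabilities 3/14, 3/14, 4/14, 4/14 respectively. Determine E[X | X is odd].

P(X is odd) = 3/14.
Σ over the event: 5·3/14 = 15/14.
E[X | X is odd] = (15/14) / (3/14) = 5.

5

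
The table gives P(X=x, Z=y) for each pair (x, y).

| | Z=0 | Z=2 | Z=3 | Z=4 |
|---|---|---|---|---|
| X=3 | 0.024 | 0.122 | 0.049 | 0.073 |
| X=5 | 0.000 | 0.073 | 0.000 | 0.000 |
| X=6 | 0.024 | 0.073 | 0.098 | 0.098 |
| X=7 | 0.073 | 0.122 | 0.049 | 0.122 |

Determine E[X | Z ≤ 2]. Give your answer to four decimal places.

P(Z ≤ 2) = 0.511.
Summing X·P(X=x,Z=y) over the conditioning event gives 2.750.
E[X | Z ≤ 2] = (2.750) / (0.511) = 5.3816.

5.3816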